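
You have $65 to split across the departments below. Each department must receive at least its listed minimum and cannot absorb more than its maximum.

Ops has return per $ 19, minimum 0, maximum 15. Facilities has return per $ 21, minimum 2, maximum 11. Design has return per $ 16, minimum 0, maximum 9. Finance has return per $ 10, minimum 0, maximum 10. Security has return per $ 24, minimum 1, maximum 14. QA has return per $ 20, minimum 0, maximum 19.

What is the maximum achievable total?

1328

Meeting every minimum uses 0+2+0+0+1+0 = 3 $, leaving 62.
Rank by return per $: Security 24 > Facilities 21 > QA 20 > Ops 19 > Design 16 > Finance 10.
Security takes 13 more to reach its cap of 14 → 49 left.
Facilities takes 9 more to reach its cap of 11 → 40 left.
QA takes 19 more to reach its cap of 19 → 21 left.
Ops: +15 to 15 (cap) → 6 left.
Design has room for 9 more but only 6 remain, so it gets 6.
Total = 19×15 + 21×11 + 16×6 + 24×14 + 20×19 = 1328.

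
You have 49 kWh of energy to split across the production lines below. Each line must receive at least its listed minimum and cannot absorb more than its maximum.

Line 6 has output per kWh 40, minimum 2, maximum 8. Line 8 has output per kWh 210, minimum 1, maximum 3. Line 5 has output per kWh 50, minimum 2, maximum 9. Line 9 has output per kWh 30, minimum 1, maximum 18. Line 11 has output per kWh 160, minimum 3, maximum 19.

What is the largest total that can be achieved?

Meeting every minimum uses 2+1+2+1+3 = 9 kWh, leaving 40.
Order the production lines by output per kWh: Line 8 210 > Line 11 160 > Line 5 50 > Line 6 40 > Line 9 30.
Line 8 takes 2 more to reach its cap of 3 ; 38 left.
Give Line 11 16 more to hit its cap of 19 ; 22 left.
Line 5: +7 to 9 (cap) ; 15 left.
Line 6 takes 6 more to reach its cap of 8 ; 9 left.
Line 9 has room for 17 more but only 9 remain, so it gets 10.
Total = 40×8 + 210×3 + 50×9 + 30×10 + 160×19 = 4740.

4740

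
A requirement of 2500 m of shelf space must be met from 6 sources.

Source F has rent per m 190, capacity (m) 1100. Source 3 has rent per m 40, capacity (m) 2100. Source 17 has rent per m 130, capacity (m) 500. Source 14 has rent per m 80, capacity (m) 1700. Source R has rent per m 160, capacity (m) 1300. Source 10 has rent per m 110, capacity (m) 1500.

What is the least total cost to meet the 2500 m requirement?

Fill from the cheapest source first.
Source 3 at 40: take all 2100 m → 400 still needed.
Source 14 at 80: take 400 of its 1700 → requirement met.
Source 10, Source 17, Source R, Source F: unused.
Cost = 2100×40 + 400×80 = 116000.

116000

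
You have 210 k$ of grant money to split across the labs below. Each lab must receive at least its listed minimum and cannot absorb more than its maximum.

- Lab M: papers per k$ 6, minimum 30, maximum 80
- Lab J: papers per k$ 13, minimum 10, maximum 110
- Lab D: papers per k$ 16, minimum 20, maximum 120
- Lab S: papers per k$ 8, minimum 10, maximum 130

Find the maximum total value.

Meeting every minimum uses 30+10+20+10 = 70 k$, leaving 140.
Order the labs by papers per k$: Lab D 16 > Lab J 13 > Lab S 8 > Lab M 6.
Lab D: +100 to 120 (cap) — 40 left.
Lab J has room for 100 more but only 40 remain, so it gets 50.
Total = 6×30 + 13×50 + 16×120 + 8×10 = 2830.

2830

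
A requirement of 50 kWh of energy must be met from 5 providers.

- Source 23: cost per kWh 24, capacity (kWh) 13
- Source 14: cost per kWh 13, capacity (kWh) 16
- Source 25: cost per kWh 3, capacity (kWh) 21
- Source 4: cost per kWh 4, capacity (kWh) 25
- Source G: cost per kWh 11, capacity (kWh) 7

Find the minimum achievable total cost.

Fill from the cheapest provider first.
Take 21 from Source 25 at 3 — need 29 more.
Take 25 from Source 4 at 4 — need 4 more.
Take 4 from Source G at 11 to finish.
Source 14, Source 23: unused.
Cost = 21×3 + 25×4 + 4×11 = 207.

207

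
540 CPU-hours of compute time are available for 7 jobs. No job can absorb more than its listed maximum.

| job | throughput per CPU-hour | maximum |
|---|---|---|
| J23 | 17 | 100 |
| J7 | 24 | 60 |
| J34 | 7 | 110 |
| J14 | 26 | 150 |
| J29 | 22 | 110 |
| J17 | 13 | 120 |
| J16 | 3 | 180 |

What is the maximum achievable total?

Order the jobs by throughput per CPU-hour: J14 26 > J7 24 > J29 22 > J23 17 > J17 13 > J34 7 > J16 3.
J14 takes 150 to reach its cap of 150 ; 390 left.
Give J7 60 to hit its cap of 60 ; 330 left.
Give J29 110 to hit its cap of 110 ; 220 left.
J23 takes 100 to reach its cap of 100 ; 120 left.
J17 takes 120 to reach its cap of 120 ; 0 left.
Total = 17×100 + 24×60 + 26×150 + 22×110 + 13×120 = 11020.

11020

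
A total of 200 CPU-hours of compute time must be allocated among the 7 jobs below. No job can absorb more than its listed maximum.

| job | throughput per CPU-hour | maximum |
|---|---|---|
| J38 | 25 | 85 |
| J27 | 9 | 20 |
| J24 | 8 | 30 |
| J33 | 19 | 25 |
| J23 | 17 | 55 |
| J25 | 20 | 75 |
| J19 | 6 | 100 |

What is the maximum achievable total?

Highest throughput per CPU-hour first: J38 25 > J25 20 > J33 19 > J23 17 > J27 9 > J24 8 > J19 6.
J38: +85 to 85 (cap) ; 115 left.
J25: +75 to 75 (cap) ; 40 left.
J33 takes 25 to reach its cap of 25 ; 15 left.
J23 has room for 55 but only 15 remain, so it gets 15.
Total = 25×85 + 19×25 + 17×15 + 20×75 = 4355.

4355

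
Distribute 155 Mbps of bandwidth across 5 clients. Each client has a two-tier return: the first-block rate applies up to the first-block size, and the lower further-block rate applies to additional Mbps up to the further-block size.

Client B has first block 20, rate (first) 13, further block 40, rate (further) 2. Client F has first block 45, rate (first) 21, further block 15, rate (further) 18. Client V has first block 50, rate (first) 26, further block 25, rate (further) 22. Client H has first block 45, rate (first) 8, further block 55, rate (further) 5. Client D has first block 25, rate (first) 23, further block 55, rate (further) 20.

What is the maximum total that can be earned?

3570

Order all 10 blocks by rate: Client V/first 26 > Client D/first 23 > Client V/second 22 > Client F/first 21 > Client D/second 20 > Client F/second 18 > Client B/first 13 > Client H/first 8 > Client H/second 5 > Client B/second 2.
Client V/first (26): +50 — 105 left.
Client D/first (23): +25 — 80 left.
Client V second at 22: fill all 25 — 55 left.
Client F/first (21): +45 — 10 left.
10 remain; put them into Client D second at 20.
Total = 26×50 + 23×25 + 22×25 + 21×45 + 20×10 = 3570.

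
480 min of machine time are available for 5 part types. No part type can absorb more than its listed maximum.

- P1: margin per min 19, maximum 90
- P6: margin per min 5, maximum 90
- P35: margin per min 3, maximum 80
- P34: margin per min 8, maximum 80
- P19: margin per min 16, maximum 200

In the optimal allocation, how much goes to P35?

Order the part types by margin per min: P1 19 > P19 16 > P34 8 > P6 5 > P35 3.
P1 takes 90 to reach its cap of 90 ; 390 left.
Give P19 200 to hit its cap of 200 ; 190 left.
Give P34 80 to hit its cap of 80 ; 110 left.
P6 takes 90 to reach its cap of 90 ; 20 left.
P35: +20 (room for 80) → 20. Pool exhausted.

20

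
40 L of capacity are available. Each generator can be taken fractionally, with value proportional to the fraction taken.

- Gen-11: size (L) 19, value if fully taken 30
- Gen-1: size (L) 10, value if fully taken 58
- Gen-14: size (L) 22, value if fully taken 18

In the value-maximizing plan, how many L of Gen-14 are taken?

11

Rank by value-to-size ratio: Gen-1 58/10≈5.8, Gen-11 30/19≈1.58, Gen-14 18/22≈0.818.
All 10 L of Gen-1 fit (value 58) ; 30 remain.
All 19 L of Gen-11 fit (value 30) ; 11 remain.
Fill the last 11 L with part of Gen-14: 11/22 of it earns 9.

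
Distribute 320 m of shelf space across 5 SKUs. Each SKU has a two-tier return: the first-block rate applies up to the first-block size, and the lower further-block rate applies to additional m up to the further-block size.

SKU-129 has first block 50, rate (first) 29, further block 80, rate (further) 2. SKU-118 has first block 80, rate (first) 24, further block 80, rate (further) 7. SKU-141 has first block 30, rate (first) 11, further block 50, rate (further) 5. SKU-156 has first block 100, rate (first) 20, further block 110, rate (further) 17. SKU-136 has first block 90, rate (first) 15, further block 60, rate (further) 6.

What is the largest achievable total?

Rank every tier by rate: SKU-129/tier1 29 > SKU-118/tier1 24 > SKU-156/tier1 20 > SKU-156/tier2 17 > SKU-136/tier1 15 > SKU-141/tier1 11 > SKU-118/tier2 7 > SKU-136/tier2 6 > SKU-141/tier2 5 > SKU-129/tier2 2.
SKU-129/tier1 (29): +50 → 270 left.
SKU-118 tier1 at 24: fill all 80 → 190 left.
SKU-156 tier1 at 20: fill all 100 → 90 left.
90 remain; put them into SKU-156 tier2 at 17.
Total = 29×50 + 24×80 + 20×100 + 17×90 = 6900.

6900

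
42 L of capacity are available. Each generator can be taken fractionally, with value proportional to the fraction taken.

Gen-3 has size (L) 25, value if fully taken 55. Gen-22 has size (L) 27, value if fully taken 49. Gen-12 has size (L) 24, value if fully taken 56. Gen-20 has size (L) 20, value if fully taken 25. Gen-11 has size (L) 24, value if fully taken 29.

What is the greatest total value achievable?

95.6

Best value per unit of size first: Gen-12 56/24≈2.33, Gen-3 55/25≈2.2, Gen-22 49/27≈1.81, Gen-20 25/20≈1.25, Gen-11 29/24≈1.21.
All 24 L of Gen-12 fit (value 56) — 18 remain.
Only 18 L remain; take 18/25 of Gen-3 for value 55×18/25 = 39.6.
Total value = 95.6.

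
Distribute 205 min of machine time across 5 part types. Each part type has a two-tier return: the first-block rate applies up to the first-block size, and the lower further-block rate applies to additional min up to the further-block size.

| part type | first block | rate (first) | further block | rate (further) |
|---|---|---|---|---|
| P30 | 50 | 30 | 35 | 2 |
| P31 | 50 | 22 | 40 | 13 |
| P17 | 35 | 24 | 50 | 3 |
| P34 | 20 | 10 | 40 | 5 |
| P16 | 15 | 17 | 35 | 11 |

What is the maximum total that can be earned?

Treat each block as its own option and order by rate: P30/tier1 30 > P17/tier1 24 > P31/tier1 22 > P16/tier1 17 > P31/tier2 13 > P16/tier2 11 > P34/tier1 10 > P34/tier2 5 > P17/tier2 3 > P30/tier2 2.
Fill P30 tier1 block (50 at 30) → 155 left.
P17 tier1 at 24: fill all 35 → 120 left.
Fill P31 tier1 block (50 at 22) → 70 left.
P16 tier1 at 17: fill all 15 → 55 left.
P31 tier2 at 13: fill all 40 → 15 left.
15 remain; put them into P16 tier2 at 11.
Total = 30×50 + 24×35 + 22×50 + 17×15 + 13×40 + 11×15 = 4380.

4380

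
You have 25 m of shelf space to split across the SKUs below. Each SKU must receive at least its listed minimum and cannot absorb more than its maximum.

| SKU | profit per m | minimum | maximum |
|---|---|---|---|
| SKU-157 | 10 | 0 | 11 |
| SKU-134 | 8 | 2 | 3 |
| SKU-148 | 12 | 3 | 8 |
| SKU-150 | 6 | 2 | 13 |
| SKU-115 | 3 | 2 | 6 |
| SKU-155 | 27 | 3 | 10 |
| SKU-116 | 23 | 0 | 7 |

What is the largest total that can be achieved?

Meeting every minimum uses 0+2+3+2+2+3+0 = 12 m, leaving 13.
Rank by profit per m: SKU-155 27 > SKU-116 23 > SKU-148 12 > SKU-157 10 > SKU-134 8 > SKU-150 6 > SKU-115 3.
SKU-155 takes 7 more to reach its cap of 10 → 6 left.
SKU-116 has room for 7 more but only 6 remain, so it gets 6.
Total = 8×2 + 12×3 + 6×2 + 3×2 + 27×10 + 23×6 = 478.

478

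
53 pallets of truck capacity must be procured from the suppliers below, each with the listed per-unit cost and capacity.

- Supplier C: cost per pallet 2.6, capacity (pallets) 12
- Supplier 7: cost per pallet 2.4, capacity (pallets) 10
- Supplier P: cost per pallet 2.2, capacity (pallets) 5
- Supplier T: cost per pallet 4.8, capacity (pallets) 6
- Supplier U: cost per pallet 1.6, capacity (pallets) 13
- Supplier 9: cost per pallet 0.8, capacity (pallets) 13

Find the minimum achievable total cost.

Use suppliers in increasing cost order.
Take 13 from Supplier 9 at 0.8 ; need 40 more.
Supplier U (1.6): use full 13 ; 27 pallets to go.
Supplier P (2.2): use full 5 ; 22 pallets to go.
Take 10 from Supplier 7 at 2.4 ; need 12 more.
Supplier C (2.6): use full 12 ; 0 pallets to go.
Supplier T: unused.
Cost = 13×0.8 + 13×1.6 + 5×2.2 + 10×2.4 + 12×2.6 = 97.4.

97.4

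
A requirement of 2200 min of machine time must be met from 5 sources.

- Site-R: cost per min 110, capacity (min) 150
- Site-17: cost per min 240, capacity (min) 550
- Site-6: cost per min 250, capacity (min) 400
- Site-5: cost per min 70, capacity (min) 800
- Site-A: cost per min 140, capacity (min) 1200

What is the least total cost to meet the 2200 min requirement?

252500

Use sources in increasing cost order.
Site-5 at 70: take all 800 min — 1400 still needed.
Take 150 from Site-R at 110 — need 1250 more.
Take 1200 from Site-A at 140 — need 50 more.
Take 50 from Site-17 at 240 to finish.
Site-6: unused.
Cost = 800×70 + 150×110 + 1200×140 + 50×240 = 252500.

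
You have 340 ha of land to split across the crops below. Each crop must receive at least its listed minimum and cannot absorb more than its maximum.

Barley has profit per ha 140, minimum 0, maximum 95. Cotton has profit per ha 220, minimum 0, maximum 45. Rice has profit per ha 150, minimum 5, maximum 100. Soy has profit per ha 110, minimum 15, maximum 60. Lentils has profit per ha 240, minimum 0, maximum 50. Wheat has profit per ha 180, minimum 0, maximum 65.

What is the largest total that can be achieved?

59350

Meeting every minimum uses 0+0+5+15+0+0 = 20 ha, leaving 320.
Rank by profit per ha: Lentils 240 > Cotton 220 > Wheat 180 > Rice 150 > Barley 140 > Soy 110.
Give Lentils 50 more to hit its cap of 50 → 270 left.
Give Cotton 45 more to hit its cap of 45 → 225 left.
Give Wheat 65 more to hit its cap of 65 → 160 left.
Rice: +95 to 100 (cap) → 65 left.
Only 65 left; Barley takes them to reach 65.
Total = 140×65 + 220×45 + 150×100 + 110×15 + 240×50 + 180×65 = 59350.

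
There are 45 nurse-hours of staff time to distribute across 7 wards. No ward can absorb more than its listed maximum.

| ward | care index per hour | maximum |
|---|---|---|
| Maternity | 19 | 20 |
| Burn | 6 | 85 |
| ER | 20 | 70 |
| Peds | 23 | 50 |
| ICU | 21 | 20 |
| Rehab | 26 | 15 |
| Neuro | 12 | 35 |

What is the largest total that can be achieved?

1080

Order the wards by care index per hour: Rehab 26 > Peds 23 > ICU 21 > ER 20 > Maternity 19 > Neuro 12 > Burn 6.
Rehab: +15 to 15 (cap) ; 30 left.
Only 30 left; Peds takes them to reach 30.
Total = 23×30 + 26×15 = 1080.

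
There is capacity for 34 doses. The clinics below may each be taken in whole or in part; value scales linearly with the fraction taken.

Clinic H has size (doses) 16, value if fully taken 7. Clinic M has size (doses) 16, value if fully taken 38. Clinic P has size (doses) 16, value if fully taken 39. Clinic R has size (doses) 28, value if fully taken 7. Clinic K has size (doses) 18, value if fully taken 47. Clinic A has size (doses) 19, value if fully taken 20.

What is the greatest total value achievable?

Sort by value density: Clinic K 47/18≈2.61, Clinic P 39/16≈2.44, Clinic M 38/16≈2.38, Clinic A 20/19≈1.05, Clinic H 7/16≈0.438, Clinic R 7/28≈0.25.
Take all of Clinic K (18 doses, value 47) — 16 doses left.
Clinic P: take in full, 16 doses for value 39 — 0 left.
Total value = 86.

86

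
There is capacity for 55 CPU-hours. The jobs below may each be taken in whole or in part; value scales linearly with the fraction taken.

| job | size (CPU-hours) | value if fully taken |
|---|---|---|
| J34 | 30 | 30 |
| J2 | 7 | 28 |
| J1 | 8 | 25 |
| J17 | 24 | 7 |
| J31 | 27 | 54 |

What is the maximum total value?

120

Sort by value density: J2 28/7≈4, J1 25/8≈3.12, J31 54/27≈2, J34 30/30≈1, J17 7/24≈0.292.
Take all of J2 (7 CPU-hours, value 28) ; 48 CPU-hours left.
All 8 CPU-hours of J1 fit (value 25) ; 40 remain.
Take all of J31 (27 CPU-hours, value 54) ; 13 CPU-hours left.
13 CPU-hours left: a 13/30 share of J34 gives 30×13/30 = 13.
Total value = 120.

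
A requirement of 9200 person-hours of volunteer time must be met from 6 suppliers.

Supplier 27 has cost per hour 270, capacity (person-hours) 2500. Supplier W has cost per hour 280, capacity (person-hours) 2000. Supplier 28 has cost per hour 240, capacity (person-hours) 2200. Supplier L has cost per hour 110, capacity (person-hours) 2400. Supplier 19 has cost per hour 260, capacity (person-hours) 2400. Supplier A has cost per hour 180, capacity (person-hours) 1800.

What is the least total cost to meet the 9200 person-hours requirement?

1848000

Use suppliers in increasing cost order.
Supplier L (110): use full 2400 → 6800 person-hours to go.
Supplier A at 180: take all 1800 person-hours → 5000 still needed.
Take 2200 from Supplier 28 at 240 → need 2800 more.
Supplier 19 at 260: take all 2400 person-hours → 400 still needed.
Supplier 27 (270): take the remaining 400 → done.
Supplier W: unused.
Cost = 2400×110 + 1800×180 + 2200×240 + 2400×260 + 400×270 = 1848000.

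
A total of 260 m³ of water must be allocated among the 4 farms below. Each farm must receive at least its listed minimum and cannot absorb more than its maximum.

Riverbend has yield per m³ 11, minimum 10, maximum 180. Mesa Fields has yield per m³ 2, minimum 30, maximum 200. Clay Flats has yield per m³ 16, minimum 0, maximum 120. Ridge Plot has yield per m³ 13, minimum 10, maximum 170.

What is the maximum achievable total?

3390

Meeting every minimum uses 10+30+0+10 = 50 m³, leaving 210.
Highest yield per m³ first: Clay Flats 16 > Ridge Plot 13 > Riverbend 11 > Mesa Fields 2.
Clay Flats: +120 to 120 (cap) ; 90 left.
Ridge Plot: +90 (room for 160) → 100. Pool exhausted.
Total = 11×10 + 2×30 + 16×120 + 13×100 = 3390.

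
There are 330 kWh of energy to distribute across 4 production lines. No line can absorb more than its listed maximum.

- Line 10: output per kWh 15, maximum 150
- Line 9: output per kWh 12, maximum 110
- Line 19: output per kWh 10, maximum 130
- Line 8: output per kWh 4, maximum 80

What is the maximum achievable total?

Rank by output per kWh: Line 10 15 > Line 9 12 > Line 19 10 > Line 8 4.
Line 10 takes 150 to reach its cap of 150 ; 180 left.
Give Line 9 110 to hit its cap of 110 ; 70 left.
Line 19: +70 (room for 130) → 70. Pool exhausted.
Total = 15×150 + 12×110 + 10×70 = 4270.

4270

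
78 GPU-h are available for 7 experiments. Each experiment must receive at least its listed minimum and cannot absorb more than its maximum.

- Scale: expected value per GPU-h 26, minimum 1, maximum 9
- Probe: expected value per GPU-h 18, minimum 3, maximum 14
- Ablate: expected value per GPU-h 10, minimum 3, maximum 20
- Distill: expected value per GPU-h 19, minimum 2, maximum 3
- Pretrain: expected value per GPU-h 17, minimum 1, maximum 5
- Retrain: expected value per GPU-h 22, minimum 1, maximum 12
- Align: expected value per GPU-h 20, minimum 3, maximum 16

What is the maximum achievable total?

Meeting every minimum uses 1+3+3+2+1+1+3 = 14 GPU-h, leaving 64.
Highest expected value per GPU-h first: Scale 26 > Retrain 22 > Align 20 > Distill 19 > Probe 18 > Pretrain 17 > Ablate 10.
Scale: +8 to 9 (cap) ; 56 left.
Retrain takes 11 more to reach its cap of 12 ; 45 left.
Align: +13 to 16 (cap) ; 32 left.
Distill: +1 to 3 (cap) ; 31 left.
Give Probe 11 more to hit its cap of 14 ; 20 left.
Pretrain: +4 to 5 (cap) ; 16 left.
Only 16 left; Ablate takes them to reach 19.
Total = 26×9 + 18×14 + 10×19 + 19×3 + 17×5 + 22×12 + 20×16 = 1402.

1402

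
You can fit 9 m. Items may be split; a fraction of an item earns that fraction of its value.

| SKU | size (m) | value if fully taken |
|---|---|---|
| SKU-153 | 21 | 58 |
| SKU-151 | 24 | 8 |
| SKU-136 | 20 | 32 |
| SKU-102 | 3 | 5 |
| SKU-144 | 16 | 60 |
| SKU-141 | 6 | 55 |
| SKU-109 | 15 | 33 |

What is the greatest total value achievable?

66.25

Best value per unit of size first: SKU-141 55/6≈9.17, SKU-144 60/16≈3.75, SKU-153 58/21≈2.76, SKU-109 33/15≈2.2, SKU-102 5/3≈1.67, SKU-136 32/20≈1.6, SKU-151 8/24≈0.333.
SKU-141: take in full, 6 m for value 55 ; 3 left.
Fill the last 3 m with part of SKU-144: 3/16 of it earns 11.25.
Total value = 66.25.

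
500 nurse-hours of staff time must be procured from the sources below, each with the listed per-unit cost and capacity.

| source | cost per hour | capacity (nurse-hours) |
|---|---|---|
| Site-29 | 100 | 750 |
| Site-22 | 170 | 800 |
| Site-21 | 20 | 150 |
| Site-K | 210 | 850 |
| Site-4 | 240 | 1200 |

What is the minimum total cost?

38000

Fill from the cheapest source first.
Site-21 at 20: take all 150 nurse-hours → 350 still needed.
Take 350 from Site-29 at 100 to finish.
Site-22, Site-K, Site-4: unused.
Cost = 150×20 + 350×100 = 38000.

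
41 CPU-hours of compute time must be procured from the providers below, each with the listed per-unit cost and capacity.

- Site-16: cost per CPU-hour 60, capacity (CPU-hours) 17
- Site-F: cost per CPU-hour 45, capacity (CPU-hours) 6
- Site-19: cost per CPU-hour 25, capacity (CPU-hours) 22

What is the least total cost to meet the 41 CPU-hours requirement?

1600

Use providers in increasing cost order.
Site-19 (25): use full 22 ; 19 CPU-hours to go.
Site-F at 45: take all 6 CPU-hours ; 13 still needed.
Take 13 from Site-16 at 60 to finish.
Cost = 22×25 + 6×45 + 13×60 = 1600.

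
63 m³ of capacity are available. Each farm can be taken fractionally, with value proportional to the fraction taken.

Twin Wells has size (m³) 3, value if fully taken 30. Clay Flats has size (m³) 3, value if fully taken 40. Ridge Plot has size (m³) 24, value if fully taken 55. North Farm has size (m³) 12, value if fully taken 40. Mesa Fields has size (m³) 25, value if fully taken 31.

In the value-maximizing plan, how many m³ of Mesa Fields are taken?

21

Rank by value-to-size ratio: Clay Flats 40/3≈13.3, Twin Wells 30/3≈10, North Farm 40/12≈3.33, Ridge Plot 55/24≈2.29, Mesa Fields 31/25≈1.24.
All 3 m³ of Clay Flats fit (value 40) → 60 remain.
Twin Wells: take in full, 3 m³ for value 30 → 57 left.
All 12 m³ of North Farm fit (value 40) → 45 remain.
Take all of Ridge Plot (24 m³, value 55) → 21 m³ left.
Only 21 m³ remain; take 21/25 of Mesa Fields for value 31×21/25 = 26.04.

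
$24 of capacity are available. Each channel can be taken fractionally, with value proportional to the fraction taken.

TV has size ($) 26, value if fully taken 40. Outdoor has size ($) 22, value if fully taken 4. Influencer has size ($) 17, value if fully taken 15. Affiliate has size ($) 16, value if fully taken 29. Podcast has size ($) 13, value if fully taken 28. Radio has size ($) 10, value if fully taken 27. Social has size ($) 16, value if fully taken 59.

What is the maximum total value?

Best value per unit of size first: Social 59/16≈3.69, Radio 27/10≈2.7, Podcast 28/13≈2.15, Affiliate 29/16≈1.81, TV 40/26≈1.54, Influencer 15/17≈0.882, Outdoor 4/22≈0.182.
Social: take in full, 16 $ for value 59 ; 8 left.
Only 8 $ remain; take 8/10 of Radio for value 27×8/10 = 21.6.
Total value = 80.6.

80.6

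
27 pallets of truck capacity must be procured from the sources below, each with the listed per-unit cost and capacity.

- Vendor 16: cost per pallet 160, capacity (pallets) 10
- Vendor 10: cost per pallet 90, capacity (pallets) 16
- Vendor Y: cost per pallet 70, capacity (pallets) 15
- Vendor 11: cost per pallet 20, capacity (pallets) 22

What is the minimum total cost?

790

Use sources in increasing cost order.
Vendor 11 at 20: take all 22 pallets — 5 still needed.
Vendor Y (70): take the remaining 5 — done.
Vendor 10, Vendor 16: unused.
Cost = 22×20 + 5×70 = 790.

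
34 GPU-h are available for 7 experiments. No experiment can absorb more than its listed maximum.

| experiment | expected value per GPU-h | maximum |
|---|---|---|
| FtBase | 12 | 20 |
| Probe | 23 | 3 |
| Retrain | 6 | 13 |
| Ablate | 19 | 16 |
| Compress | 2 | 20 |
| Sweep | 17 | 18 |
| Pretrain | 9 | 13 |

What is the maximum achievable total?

628

Rank by expected value per GPU-h: Probe 23 > Ablate 19 > Sweep 17 > FtBase 12 > Pretrain 9 > Retrain 6 > Compress 2.
Probe takes 3 to reach its cap of 3 — 31 left.
Give Ablate 16 to hit its cap of 16 — 15 left.
Only 15 left; Sweep takes them to reach 15.
Total = 23×3 + 19×16 + 17×15 = 628.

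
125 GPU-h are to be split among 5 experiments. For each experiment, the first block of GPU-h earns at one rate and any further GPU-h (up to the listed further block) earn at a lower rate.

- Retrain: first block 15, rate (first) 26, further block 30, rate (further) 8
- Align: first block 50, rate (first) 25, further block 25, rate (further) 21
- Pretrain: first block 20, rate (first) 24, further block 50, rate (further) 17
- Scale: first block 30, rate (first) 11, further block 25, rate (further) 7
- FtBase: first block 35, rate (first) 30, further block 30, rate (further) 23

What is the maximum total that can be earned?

Order all 10 blocks by rate: FtBase/T1 30 > Retrain/T1 26 > Align/T1 25 > Pretrain/T1 24 > FtBase/T2 23 > Align/T2 21 > Pretrain/T2 17 > Scale/T1 11 > Retrain/T2 8 > Scale/T2 7.
FtBase T1 at 30: fill all 35 — 90 left.
Retrain/T1 (26): +15 — 75 left.
Align/T1 (25): +50 — 25 left.
Pretrain/T1 (24): +20 — 5 left.
FtBase T2 at 23: only 5 left, fill 5.
Total = 30×35 + 26×15 + 25×50 + 24×20 + 23×5 = 3285.

3285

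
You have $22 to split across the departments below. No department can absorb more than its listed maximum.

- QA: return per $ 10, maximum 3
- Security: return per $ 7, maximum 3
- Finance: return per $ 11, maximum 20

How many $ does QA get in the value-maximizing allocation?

2

Order the departments by return per $: Finance 11 > QA 10 > Security 7.
Give Finance 20 to hit its cap of 20 ; 2 left.
QA has room for 3 but only 2 remain, so it gets 2.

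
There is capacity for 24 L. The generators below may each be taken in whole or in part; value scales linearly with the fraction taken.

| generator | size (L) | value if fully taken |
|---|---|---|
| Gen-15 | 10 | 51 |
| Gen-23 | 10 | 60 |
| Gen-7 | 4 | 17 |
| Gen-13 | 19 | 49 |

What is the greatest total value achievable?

128

Best value per unit of size first: Gen-23 60/10≈6, Gen-15 51/10≈5.1, Gen-7 17/4≈4.25, Gen-13 49/19≈2.58.
Gen-23: take in full, 10 L for value 60 — 14 left.
Gen-15: take in full, 10 L for value 51 — 4 left.
Take all of Gen-7 (4 L, value 17) — 0 L left.
Total value = 128.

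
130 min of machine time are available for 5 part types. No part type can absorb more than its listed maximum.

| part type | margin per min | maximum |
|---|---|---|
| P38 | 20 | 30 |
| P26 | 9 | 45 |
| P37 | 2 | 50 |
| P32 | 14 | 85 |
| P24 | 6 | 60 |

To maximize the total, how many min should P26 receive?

Order the part types by margin per min: P38 20 > P32 14 > P26 9 > P24 6 > P37 2.
P38: +30 to 30 (cap) ; 100 left.
P32: +85 to 85 (cap) ; 15 left.
P26 has room for 45 but only 15 remain, so it gets 15.

15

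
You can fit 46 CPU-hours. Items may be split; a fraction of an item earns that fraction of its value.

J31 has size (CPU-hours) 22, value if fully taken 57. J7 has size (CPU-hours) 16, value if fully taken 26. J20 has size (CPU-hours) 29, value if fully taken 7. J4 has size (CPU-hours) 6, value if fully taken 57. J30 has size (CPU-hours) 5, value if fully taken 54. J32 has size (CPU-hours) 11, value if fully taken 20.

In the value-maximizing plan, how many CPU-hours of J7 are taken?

Sort by value density: J30 54/5≈10.8, J4 57/6≈9.5, J31 57/22≈2.59, J32 20/11≈1.82, J7 26/16≈1.62, J20 7/29≈0.241.
J30: take in full, 5 CPU-hours for value 54 — 41 left.
Take all of J4 (6 CPU-hours, value 57) — 35 CPU-hours left.
J31: take in full, 22 CPU-hours for value 57 — 13 left.
J32: take in full, 11 CPU-hours for value 20 — 2 left.
Only 2 CPU-hours remain; take 2/16 of J7 for value 26×2/16 = 3.25.

2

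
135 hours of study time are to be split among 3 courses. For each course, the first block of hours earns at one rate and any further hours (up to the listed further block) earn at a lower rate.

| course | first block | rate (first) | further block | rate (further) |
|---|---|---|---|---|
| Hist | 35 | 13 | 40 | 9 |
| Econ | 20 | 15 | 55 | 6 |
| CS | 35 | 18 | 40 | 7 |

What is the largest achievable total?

1780

Order all 6 blocks by rate: CS/first 18 > Econ/first 15 > Hist/first 13 > Hist/second 9 > CS/second 7 > Econ/second 6.
CS/first (18): +35 → 100 left.
Econ/first (15): +20 → 80 left.
Fill Hist first block (35 at 13) → 45 left.
Hist/second (9): +40 → 5 left.
CS/second: +5 of 40 at 7; pool empty.
Total = 18×35 + 15×20 + 13×35 + 9×40 + 7×5 = 1780.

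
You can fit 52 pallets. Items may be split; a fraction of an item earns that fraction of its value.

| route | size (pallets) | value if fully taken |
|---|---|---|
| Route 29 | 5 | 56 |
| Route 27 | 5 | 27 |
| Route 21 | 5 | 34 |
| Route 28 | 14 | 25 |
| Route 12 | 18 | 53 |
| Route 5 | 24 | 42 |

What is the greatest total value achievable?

203.75

Best value per unit of size first: Route 29 56/5≈11.2, Route 21 34/5≈6.8, Route 27 27/5≈5.4, Route 12 53/18≈2.94, Route 28 25/14≈1.79, Route 5 42/24≈1.75.
Take all of Route 29 (5 pallets, value 56) — 47 pallets left.
Take all of Route 21 (5 pallets, value 34) — 42 pallets left.
Route 27: take in full, 5 pallets for value 27 — 37 left.
Take all of Route 12 (18 pallets, value 53) — 19 pallets left.
Route 28: take in full, 14 pallets for value 25 — 5 left.
5 pallets left: a 5/24 share of Route 5 gives 42×5/24 = 8.75.
Total value = 203.75.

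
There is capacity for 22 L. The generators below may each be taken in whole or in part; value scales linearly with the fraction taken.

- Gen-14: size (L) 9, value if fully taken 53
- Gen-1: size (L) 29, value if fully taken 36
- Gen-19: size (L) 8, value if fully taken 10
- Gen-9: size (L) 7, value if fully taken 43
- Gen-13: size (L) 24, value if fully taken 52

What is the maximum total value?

109

Rank by value-to-size ratio: Gen-9 43/7≈6.14, Gen-14 53/9≈5.89, Gen-13 52/24≈2.17, Gen-19 10/8≈1.25, Gen-1 36/29≈1.24.
Take all of Gen-9 (7 L, value 43) → 15 L left.
Take all of Gen-14 (9 L, value 53) → 6 L left.
Fill the last 6 L with part of Gen-13: 6/24 of it earns 13.
Total value = 109.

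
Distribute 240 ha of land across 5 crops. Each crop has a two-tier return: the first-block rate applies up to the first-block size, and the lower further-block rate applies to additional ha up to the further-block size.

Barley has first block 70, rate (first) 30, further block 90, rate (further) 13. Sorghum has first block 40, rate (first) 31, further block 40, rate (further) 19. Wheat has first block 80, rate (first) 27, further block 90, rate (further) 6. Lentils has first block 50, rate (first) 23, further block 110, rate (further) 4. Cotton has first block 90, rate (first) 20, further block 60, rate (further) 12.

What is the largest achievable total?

Treat each block as its own option and order by rate: Sorghum/tier1 31 > Barley/tier1 30 > Wheat/tier1 27 > Lentils/tier1 23 > Cotton/tier1 20 > Sorghum/tier2 19 > Barley/tier2 13 > Cotton/tier2 12 > Wheat/tier2 6 > Lentils/tier2 4.
Fill Sorghum tier1 block (40 at 31) ; 200 left.
Barley/tier1 (30): +70 ; 130 left.
Wheat tier1 at 27: fill all 80 ; 50 left.
Lentils tier1 at 23: fill all 50 ; 0 left.
Total = 31×40 + 30×70 + 27×80 + 23×50 = 6650.

6650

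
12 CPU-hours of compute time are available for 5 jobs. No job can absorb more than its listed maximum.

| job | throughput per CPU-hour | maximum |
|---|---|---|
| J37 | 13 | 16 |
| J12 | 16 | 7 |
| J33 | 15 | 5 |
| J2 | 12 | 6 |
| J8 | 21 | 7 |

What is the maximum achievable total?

Order the jobs by throughput per CPU-hour: J8 21 > J12 16 > J33 15 > J37 13 > J2 12.
J8 takes 7 to reach its cap of 7 — 5 left.
J12: +5 (room for 7) → 5. Pool exhausted.
Total = 16×5 + 21×7 = 227.

227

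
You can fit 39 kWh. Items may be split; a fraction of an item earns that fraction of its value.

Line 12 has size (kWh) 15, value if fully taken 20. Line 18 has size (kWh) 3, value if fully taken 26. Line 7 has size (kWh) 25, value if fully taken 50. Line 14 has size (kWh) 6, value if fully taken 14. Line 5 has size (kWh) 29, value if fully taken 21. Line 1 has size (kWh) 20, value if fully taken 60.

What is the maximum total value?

120

Best value per unit of size first: Line 18 26/3≈8.67, Line 1 60/20≈3, Line 14 14/6≈2.33, Line 7 50/25≈2, Line 12 20/15≈1.33, Line 5 21/29≈0.724.
Take all of Line 18 (3 kWh, value 26) → 36 kWh left.
All 20 kWh of Line 1 fit (value 60) → 16 remain.
Line 14: take in full, 6 kWh for value 14 → 10 left.
10 kWh left: a 10/25 share of Line 7 gives 50×10/25 = 20.
Total value = 120.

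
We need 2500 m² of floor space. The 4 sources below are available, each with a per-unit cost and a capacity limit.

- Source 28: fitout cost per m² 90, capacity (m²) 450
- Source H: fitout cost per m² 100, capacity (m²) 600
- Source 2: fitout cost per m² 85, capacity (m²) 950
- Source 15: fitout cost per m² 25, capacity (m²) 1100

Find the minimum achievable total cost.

148750

Use sources in increasing cost order.
Source 15 at 25: take all 1100 m² ; 1400 still needed.
Take 950 from Source 2 at 85 ; need 450 more.
Source 28 at 90: take all 450 m² ; 0 still needed.
Source H: unused.
Cost = 1100×25 + 950×85 + 450×90 = 148750.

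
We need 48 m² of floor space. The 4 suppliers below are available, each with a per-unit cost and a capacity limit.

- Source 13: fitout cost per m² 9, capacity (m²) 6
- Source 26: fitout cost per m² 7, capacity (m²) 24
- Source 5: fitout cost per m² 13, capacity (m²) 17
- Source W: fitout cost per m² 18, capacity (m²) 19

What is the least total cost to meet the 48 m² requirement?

461

Use suppliers in increasing cost order.
Source 26 (7): use full 24 — 24 m² to go.
Source 13 (9): use full 6 — 18 m² to go.
Take 17 from Source 5 at 13 — need 1 more.
Take 1 from Source W at 18 to finish.
Cost = 24×7 + 6×9 + 17×13 + 1×18 = 461.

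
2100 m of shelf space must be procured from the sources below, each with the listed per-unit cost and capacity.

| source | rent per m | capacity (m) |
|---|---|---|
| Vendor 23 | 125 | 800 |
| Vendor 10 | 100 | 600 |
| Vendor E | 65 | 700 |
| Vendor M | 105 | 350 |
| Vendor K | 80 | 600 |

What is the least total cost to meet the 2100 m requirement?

174500

Cheapest first:
Take 700 from Vendor E at 65 — need 1400 more.
Vendor K at 80: take all 600 m — 800 still needed.
Vendor 10 at 100: take all 600 m — 200 still needed.
Take 200 from Vendor M at 105 to finish.
Vendor 23: unused.
Cost = 700×65 + 600×80 + 600×100 + 200×105 = 174500.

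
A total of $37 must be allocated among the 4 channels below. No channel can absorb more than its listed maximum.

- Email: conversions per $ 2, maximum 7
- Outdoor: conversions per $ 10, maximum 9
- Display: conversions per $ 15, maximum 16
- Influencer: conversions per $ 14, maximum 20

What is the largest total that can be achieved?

Order the channels by conversions per $: Display 15 > Influencer 14 > Outdoor 10 > Email 2.
Display: +16 to 16 (cap) → 21 left.
Influencer: +20 to 20 (cap) → 1 left.
Only 1 left; Outdoor takes them to reach 1.
Total = 10×1 + 15×16 + 14×20 = 530.

530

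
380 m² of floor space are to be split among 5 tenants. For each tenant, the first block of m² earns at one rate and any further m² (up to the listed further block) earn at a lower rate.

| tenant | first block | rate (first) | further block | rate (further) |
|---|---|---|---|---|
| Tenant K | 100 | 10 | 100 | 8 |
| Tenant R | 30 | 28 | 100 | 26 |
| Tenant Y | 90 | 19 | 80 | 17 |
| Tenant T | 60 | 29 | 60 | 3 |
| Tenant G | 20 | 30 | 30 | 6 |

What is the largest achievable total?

8850

Rank every tier by rate: Tenant G/first 30 > Tenant T/first 29 > Tenant R/first 28 > Tenant R/second 26 > Tenant Y/first 19 > Tenant Y/second 17 > Tenant K/first 10 > Tenant K/second 8 > Tenant G/second 6 > Tenant T/second 3.
Tenant G first at 30: fill all 20 → 360 left.
Fill Tenant T first block (60 at 29) → 300 left.
Tenant R/first (28): +30 → 270 left.
Fill Tenant R second block (100 at 26) → 170 left.
Tenant Y/first (19): +90 → 80 left.
Tenant Y/second (17): +80 → 0 left.
Total = 30×20 + 29×60 + 28×30 + 26×100 + 19×90 + 17×80 = 8850.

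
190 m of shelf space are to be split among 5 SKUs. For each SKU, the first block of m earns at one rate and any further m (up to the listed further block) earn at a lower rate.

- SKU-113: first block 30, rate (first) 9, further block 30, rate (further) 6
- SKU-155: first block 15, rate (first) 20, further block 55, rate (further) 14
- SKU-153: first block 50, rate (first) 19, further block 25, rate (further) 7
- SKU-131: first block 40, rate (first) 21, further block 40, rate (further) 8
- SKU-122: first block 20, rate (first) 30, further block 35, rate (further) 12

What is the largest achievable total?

3580

Treat each block as its own option and order by rate: SKU-122/T1 30 > SKU-131/T1 21 > SKU-155/T1 20 > SKU-153/T1 19 > SKU-155/T2 14 > SKU-122/T2 12 > SKU-113/T1 9 > SKU-131/T2 8 > SKU-153/T2 7 > SKU-113/T2 6.
Fill SKU-122 T1 block (20 at 30) → 170 left.
SKU-131 T1 at 21: fill all 40 → 130 left.
SKU-155 T1 at 20: fill all 15 → 115 left.
Fill SKU-153 T1 block (50 at 19) → 65 left.
SKU-155 T2 at 14: fill all 55 → 10 left.
SKU-122 T2 at 12: only 10 left, fill 10.
Total = 30×20 + 21×40 + 20×15 + 19×50 + 14×55 + 12×10 = 3580.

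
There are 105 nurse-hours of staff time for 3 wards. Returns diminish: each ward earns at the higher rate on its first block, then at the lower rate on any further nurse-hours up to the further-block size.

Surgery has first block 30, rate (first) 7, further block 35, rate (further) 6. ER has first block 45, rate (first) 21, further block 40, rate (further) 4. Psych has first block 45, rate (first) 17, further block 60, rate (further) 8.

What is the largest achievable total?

1830

Treat each block as its own option and order by rate: ER/T1 21 > Psych/T1 17 > Psych/T2 8 > Surgery/T1 7 > Surgery/T2 6 > ER/T2 4.
Fill ER T1 block (45 at 21) ; 60 left.
Fill Psych T1 block (45 at 17) ; 15 left.
Psych/T2: +15 of 60 at 8; pool empty.
Total = 21×45 + 17×45 + 8×15 = 1830.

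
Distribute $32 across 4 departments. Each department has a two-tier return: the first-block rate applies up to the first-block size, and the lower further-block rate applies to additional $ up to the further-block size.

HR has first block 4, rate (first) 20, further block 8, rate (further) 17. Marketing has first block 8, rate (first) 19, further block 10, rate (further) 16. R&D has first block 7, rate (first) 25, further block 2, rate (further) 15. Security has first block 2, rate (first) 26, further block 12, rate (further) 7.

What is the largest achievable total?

Treat each block as its own option and order by rate: Security/first 26 > R&D/first 25 > HR/first 20 > Marketing/first 19 > HR/second 17 > Marketing/second 16 > R&D/second 15 > Security/second 7.
Fill Security first block (2 at 26) — 30 left.
R&D/first (25): +7 — 23 left.
Fill HR first block (4 at 20) — 19 left.
Marketing/first (19): +8 — 11 left.
Fill HR second block (8 at 17) — 3 left.
Marketing/second: +3 of 10 at 16; pool empty.
Total = 26×2 + 25×7 + 20×4 + 19×8 + 17×8 + 16×3 = 643.

643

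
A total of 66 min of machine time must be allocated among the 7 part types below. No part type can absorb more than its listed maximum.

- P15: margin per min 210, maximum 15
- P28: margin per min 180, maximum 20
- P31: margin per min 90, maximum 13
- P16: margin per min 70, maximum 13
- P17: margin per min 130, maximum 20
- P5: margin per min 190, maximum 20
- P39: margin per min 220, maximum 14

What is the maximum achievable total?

Rank by margin per min: P39 220 > P15 210 > P5 190 > P28 180 > P17 130 > P31 90 > P16 70.
Give P39 14 to hit its cap of 14 → 52 left.
P15 takes 15 to reach its cap of 15 → 37 left.
P5: +20 to 20 (cap) → 17 left.
P28: +17 (room for 20) → 17. Pool exhausted.
Total = 210×15 + 180×17 + 190×20 + 220×14 = 13090.

13090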